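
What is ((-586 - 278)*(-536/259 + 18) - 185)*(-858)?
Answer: 3099764382/259 ≈ 1.1968e+7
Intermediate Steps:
((-586 - 278)*(-536/259 + 18) - 185)*(-858) = (-864*(-536*1/259 + 18) - 185)*(-858) = (-864*(-536/259 + 18) - 185)*(-858) = (-864*4126/259 - 185)*(-858) = (-3564864/259 - 185)*(-858) = -3612779/259*(-858) = 3099764382/259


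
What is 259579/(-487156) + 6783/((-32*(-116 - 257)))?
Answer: 51511051/1453673504 ≈ 0.035435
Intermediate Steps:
259579/(-487156) + 6783/((-32*(-116 - 257))) = 259579*(-1/487156) + 6783/((-32*(-373))) = -259579/487156 + 6783/11936 = 51511051/1453673504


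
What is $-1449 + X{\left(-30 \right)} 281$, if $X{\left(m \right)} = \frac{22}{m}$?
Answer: $- \frac{24826}{15} \approx -1655.1$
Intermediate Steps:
$-1449 + X{\left(-30 \right)} 281 = -1449 + \frac{22}{-30} \cdot 281 = -1449 + 22 \left(- \frac{1}{30}\right) 281 = -1449 - \frac{3091}{15} = - \frac{24826}{15}$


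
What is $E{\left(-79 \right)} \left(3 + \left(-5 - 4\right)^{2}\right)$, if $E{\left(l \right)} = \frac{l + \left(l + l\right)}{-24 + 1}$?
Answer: $\frac{19908}{23} \approx 865.57$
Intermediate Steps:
$E{\left(l \right)} = - \frac{3 l}{23}$ ($E{\left(l \right)} = \frac{l + 2 l}{-23} = 3 l \left(- \frac{1}{23}\right) = - \frac{3 l}{23}$)
$E{\left(-79 \right)} \left(3 + \left(-5 - 4\right)^{2}\right) = \left(- \frac{3}{23}\right) \left(-79\right) \left(3 + \left(-5 - 4\right)^{2}\right) = \frac{237 \left(3 + \left(-9\right)^{2}\right)}{23} = \frac{237 \left(3 + 81\right)}{23} = \frac{237}{23} \cdot 84 = \frac{19908}{23}$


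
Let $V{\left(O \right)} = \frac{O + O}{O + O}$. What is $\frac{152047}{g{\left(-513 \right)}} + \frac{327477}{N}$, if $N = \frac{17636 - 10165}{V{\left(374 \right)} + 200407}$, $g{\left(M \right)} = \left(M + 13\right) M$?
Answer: $\frac{16833842358947137}{1916311500} \approx 8.7845 \cdot 10^{6}$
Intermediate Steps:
$g{\left(M \right)} = M \left(13 + M\right)$ ($g{\left(M \right)} = \left(13 + M\right) M = M \left(13 + M\right)$)
$V{\left(O \right)} = 1$ ($V{\left(O \right)} = \frac{2 O}{2 O} = 2 O \frac{1}{2 O} = 1$)
$N = \frac{7471}{200408}$ ($N = \frac{17636 - 10165}{1 + 200407} = \frac{7471}{200408} \approx 0.037279$)
$\frac{152047}{g{\left(-513 \right)}} + \frac{327477}{N} = \frac{152047}{\left(-513\right) \left(13 - 513\right)} + \frac{327477}{\frac{7471}{200408}} = \frac{152047}{\left(-513\right) \left(-500\right)} + 327477 \cdot \frac{200408}{7471} = \frac{152047}{256500} + \frac{65629010616}{7471} = \frac{16833842358947137}{1916311500}$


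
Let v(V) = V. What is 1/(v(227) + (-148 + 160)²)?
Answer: 1/371 ≈ 0.0026954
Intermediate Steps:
1/(v(227) + (-148 + 160)²) = 1/(227 + (-148 + 160)²) = 1/(227 + 12²) = 1/(227 + 144) = 1/371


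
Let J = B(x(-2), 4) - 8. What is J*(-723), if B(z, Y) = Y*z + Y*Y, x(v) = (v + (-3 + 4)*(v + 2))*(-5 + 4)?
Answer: -11568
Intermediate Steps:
x(v) = -2 - 2*v (x(v) = (v + 1*(2 + v))*(-1) = (v + (2 + v))*(-1) = (2 + 2*v)*(-1) = -2 - 2*v)
B(z, Y) = Y² + Y*z (B(z, Y) = Y*z + Y² = Y² + Y*z)
J = 16 (J = 4*(4 + (-2 - 2*(-2))) - 8 = 4*(4 + (-2 + 4)) - 8 = 4*(4 + 2) - 8 = 4*6 - 8 = 24 - 8 = 16)
J*(-723) = 16*(-723) = -11568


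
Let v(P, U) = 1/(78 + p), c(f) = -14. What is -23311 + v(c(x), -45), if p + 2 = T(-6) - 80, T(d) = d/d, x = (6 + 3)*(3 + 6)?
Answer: -69934/3 ≈ -23311.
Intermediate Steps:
x = 81 (x = 9*9 = 81)
T(d) = 1
p = -81 (p = -2 + (1 - 80) = -2 - 79 = -81)
v(P, U) = -⅓ (v(P, U) = 1/(78 - 81) = 1/(-3) = -⅓)
-23311 + v(c(x), -45) = -23311 - ⅓ = -69934/3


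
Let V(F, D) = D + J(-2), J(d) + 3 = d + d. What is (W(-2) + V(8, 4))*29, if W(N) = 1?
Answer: -58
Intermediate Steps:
J(d) = -3 + 2*d (J(d) = -3 + (d + d) = -3 + 2*d)
V(F, D) = -7 + D (V(F, D) = D + (-3 + 2*(-2)) = D + (-3 - 4) = D - 7 = -7 + D)
(W(-2) + V(8, 4))*29 = (1 + (-7 + 4))*29 = (1 - 3)*29 = -2*29 = -58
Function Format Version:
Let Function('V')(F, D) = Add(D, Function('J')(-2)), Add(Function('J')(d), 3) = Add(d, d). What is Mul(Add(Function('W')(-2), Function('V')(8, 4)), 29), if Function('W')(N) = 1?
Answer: -58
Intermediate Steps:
Function('J')(d) = Add(-3, Mul(2, d)) (Function('J')(d) = Add(-3, Add(d, d)) = Add(-3, Mul(2, d)))
Function('V')(F, D) = Add(-7, D) (Function('V')(F, D) = Add(D, Add(-3, Mul(2, -2))) = Add(D, Add(-3, -4)) = Add(D, -7) = Add(-7, D))
Mul(Add(Function('W')(-2), Function('V')(8, 4)), 29) = Mul(Add(1, Add(-7, 4)), 29) = Mul(Add(1, -3), 29) = Mul(-2, 29) = -58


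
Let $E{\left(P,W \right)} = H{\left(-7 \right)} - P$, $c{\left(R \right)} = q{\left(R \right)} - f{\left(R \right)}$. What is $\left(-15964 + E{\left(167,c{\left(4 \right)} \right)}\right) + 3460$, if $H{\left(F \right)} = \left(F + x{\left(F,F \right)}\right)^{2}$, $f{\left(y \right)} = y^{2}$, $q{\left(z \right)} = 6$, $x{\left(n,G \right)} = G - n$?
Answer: $-12622$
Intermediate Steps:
$H{\left(F \right)} = F^{2}$ ($H{\left(F \right)} = \left(F + \left(F - F\right)\right)^{2} = \left(F + 0\right)^{2} = F^{2}$)
$c{\left(R \right)} = 6 - R^{2}$
$E{\left(P,W \right)} = 49 - P$ ($E{\left(P,W \right)} = \left(-7\right)^{2} - P = 49 - P$)
$\left(-15964 + E{\left(167,c{\left(4 \right)} \right)}\right) + 3460 = \left(-15964 + \left(49 - 167\right)\right) + 3460 = \left(-15964 - 118\right) + 3460 = -16082 + 3460 = -12622$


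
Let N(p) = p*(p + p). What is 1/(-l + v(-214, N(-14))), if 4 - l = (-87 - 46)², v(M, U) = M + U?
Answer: 1/17863 ≈ 5.5982e-5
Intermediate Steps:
N(p) = 2*p² (N(p) = p*(2*p) = 2*p²)
l = -17685 (l = 4 - (-87 - 46)² = 4 - 1*(-133)² = 4 - 1*17689 = 4 - 17689 = -17685)
1/(-l + v(-214, N(-14))) = 1/(-1*(-17685) + (-214 + 2*(-14)²)) = 1/(17685 + (-214 + 2*196)) = 1/(17685 + (-214 + 392)) = 1/(17685 + 178) = 1/17863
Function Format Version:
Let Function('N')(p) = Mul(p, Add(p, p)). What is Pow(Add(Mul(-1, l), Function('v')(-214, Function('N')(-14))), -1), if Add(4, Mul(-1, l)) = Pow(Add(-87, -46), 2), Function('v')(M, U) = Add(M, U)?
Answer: Rational(1, 17863) ≈ 5.5982e-5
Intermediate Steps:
Function('N')(p) = Mul(2, Pow(p, 2)) (Function('N')(p) = Mul(p, Mul(2, p)) = Mul(2, Pow(p, 2)))
l = -17685 (l = Add(4, Mul(-1, Pow(Add(-87, -46), 2))) = Add(4, Mul(-1, Pow(-133, 2))) = Add(4, Mul(-1, 17689)) = Add(4, -17689) = -17685)
Pow(Add(Mul(-1, l), Function('v')(-214, Function('N')(-14))), -1) = Pow(Add(Mul(-1, -17685), Add(-214, Mul(2, Pow(-14, 2)))), -1) = Pow(Add(17685, Add(-214, Mul(2, 196))), -1) = Pow(Add(17685, Add(-214, 392)), -1) = Pow(Add(17685, 178), -1) = Pow(17863, -1) = Rational(1, 17863)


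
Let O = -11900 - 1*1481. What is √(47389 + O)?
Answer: 2*√8502 ≈ 184.41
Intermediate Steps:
O = -13381 (O = -11900 - 1481 = -13381)
√(47389 + O) = √(47389 - 13381) = √34008 = 2*√8502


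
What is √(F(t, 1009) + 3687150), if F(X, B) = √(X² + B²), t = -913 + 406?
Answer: √(3687150 + √1275130) ≈ 1920.5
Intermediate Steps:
t = -507
F(X, B) = √(B² + X²)
√(F(t, 1009) + 3687150) = √(√(1009² + (-507)²) + 3687150) = √(√(1018081 + 257049) + 3687150) = √(√1275130 + 3687150) = √(3687150 + √1275130)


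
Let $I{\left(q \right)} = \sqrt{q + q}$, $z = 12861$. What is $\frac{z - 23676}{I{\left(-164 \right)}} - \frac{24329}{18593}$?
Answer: $- \frac{24329}{18593} + \frac{10815 i \sqrt{82}}{164} \approx -1.3085 + 597.16 i$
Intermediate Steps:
$I{\left(q \right)} = \sqrt{2} \sqrt{q}$ ($I{\left(q \right)} = \sqrt{2 q} = \sqrt{2} \sqrt{q}$)
$\frac{z - 23676}{I{\left(-164 \right)}} - \frac{24329}{18593} = \frac{12861 - 23676}{\sqrt{2} \sqrt{-164}} - \frac{24329}{18593} = - \frac{10815}{\sqrt{2} \cdot 2 i \sqrt{41}} - \frac{24329}{18593} = - \frac{10815}{2 i \sqrt{82}} - \frac{24329}{18593} = - 10815 \left(- \frac{i \sqrt{82}}{164}\right) - \frac{24329}{18593} = \frac{10815 i \sqrt{82}}{164} - \frac{24329}{18593} = - \frac{24329}{18593} + \frac{10815 i \sqrt{82}}{164}$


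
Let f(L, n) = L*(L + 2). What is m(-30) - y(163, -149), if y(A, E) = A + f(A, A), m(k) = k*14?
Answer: -27478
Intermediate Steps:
m(k) = 14*k
f(L, n) = L*(2 + L)
y(A, E) = A + A*(2 + A)
m(-30) - y(163, -149) = 14*(-30) - 163*(3 + 163) = -420 - 163*166 = -420 - 1*27058 = -420 - 27058 = -27478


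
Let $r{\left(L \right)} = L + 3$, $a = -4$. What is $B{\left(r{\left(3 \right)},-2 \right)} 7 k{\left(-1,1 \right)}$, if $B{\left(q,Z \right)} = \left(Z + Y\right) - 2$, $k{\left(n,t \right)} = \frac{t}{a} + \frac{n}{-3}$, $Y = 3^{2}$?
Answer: $\frac{35}{12} \approx 2.9167$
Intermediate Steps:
$Y = 9$
$r{\left(L \right)} = 3 + L$
$k{\left(n,t \right)} = - \frac{n}{3} - \frac{t}{4}$ ($k{\left(n,t \right)} = \frac{t}{-4} + \frac{n}{-3} = t \left(- \frac{1}{4}\right) + n \left(- \frac{1}{3}\right) = - \frac{t}{4} - \frac{n}{3} = - \frac{n}{3} - \frac{t}{4}$)
$B{\left(q,Z \right)} = 7 + Z$ ($B{\left(q,Z \right)} = \left(Z + 9\right) - 2 = \left(9 + Z\right) - 2 = 7 + Z$)
$B{\left(r{\left(3 \right)},-2 \right)} 7 k{\left(-1,1 \right)} = \left(7 - 2\right) 7 \left(\left(- \frac{1}{3}\right) \left(-1\right) - \frac{1}{4}\right) = 5 \cdot 7 \left(\frac{1}{3} - \frac{1}{4}\right) = 35 \cdot \frac{1}{12} = \frac{35}{12}$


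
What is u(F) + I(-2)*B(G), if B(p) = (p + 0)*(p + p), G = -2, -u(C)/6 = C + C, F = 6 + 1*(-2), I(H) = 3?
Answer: -24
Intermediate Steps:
F = 4 (F = 6 - 2 = 4)
u(C) = -12*C (u(C) = -6*(C + C) = -12*C)
B(p) = 2*p² (B(p) = p*(2*p) = 2*p²)
u(F) + I(-2)*B(G) = -12*4 + 3*(2*(-2)²) = -48 + 3*(2*4) = -48 + 3*8 = -48 + 24 = -24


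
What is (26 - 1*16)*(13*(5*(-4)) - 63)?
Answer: -3230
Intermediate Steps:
(26 - 1*16)*(13*(5*(-4)) - 63) = (26 - 16)*(13*(-20) - 63) = 10*(-260 - 63) = 10*(-323) = -3230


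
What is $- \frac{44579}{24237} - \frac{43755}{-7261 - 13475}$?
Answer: $\frac{5040733}{18614016} \approx 0.2708$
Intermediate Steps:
$- \frac{44579}{24237} - \frac{43755}{-7261 - 13475} = \left(-44579\right) \frac{1}{24237} - \frac{43755}{-7261 - 13475} = - \frac{44579}{24237} - \frac{43755}{-20736} = - \frac{44579}{24237} - - \frac{14585}{6912} = - \frac{44579}{24237} + \frac{14585}{6912} = \frac{5040733}{18614016}$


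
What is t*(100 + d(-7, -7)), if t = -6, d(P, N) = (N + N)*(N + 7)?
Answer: -600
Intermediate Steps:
d(P, N) = 2*N*(7 + N) (d(P, N) = (2*N)*(7 + N) = 2*N*(7 + N))
t*(100 + d(-7, -7)) = -6*(100 + 2*(-7)*(7 - 7)) = -6*(100 + 2*(-7)*0) = -6*(100 + 0) = -6*100 = -600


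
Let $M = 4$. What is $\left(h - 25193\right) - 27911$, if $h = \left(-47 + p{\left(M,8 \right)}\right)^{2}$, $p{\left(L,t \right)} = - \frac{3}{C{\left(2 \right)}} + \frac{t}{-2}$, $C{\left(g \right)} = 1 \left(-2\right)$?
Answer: $- \frac{202615}{4} \approx -50654.0$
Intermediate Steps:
$C{\left(g \right)} = -2$
$p{\left(L,t \right)} = \frac{3}{2} - \frac{t}{2}$ ($p{\left(L,t \right)} = - \frac{3}{-2} + \frac{t}{-2} = \left(-3\right) \left(- \frac{1}{2}\right) + t \left(- \frac{1}{2}\right) = \frac{3}{2} - \frac{t}{2}$)
$h = \frac{9801}{4}$ ($h = \left(-47 + \left(\frac{3}{2} - 4\right)\right)^{2} = \left(-47 - \frac{5}{2}\right)^{2} = \left(- \frac{99}{2}\right)^{2} = \frac{9801}{4} \approx 2450.3$)
$\left(h - 25193\right) - 27911 = \left(\frac{9801}{4} - 25193\right) - 27911 = - \frac{90971}{4} - 27911 = - \frac{202615}{4}$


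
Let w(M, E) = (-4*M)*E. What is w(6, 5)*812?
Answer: -97440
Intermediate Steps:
w(M, E) = -4*E*M
w(6, 5)*812 = -4*5*6*812 = -120*812 = -97440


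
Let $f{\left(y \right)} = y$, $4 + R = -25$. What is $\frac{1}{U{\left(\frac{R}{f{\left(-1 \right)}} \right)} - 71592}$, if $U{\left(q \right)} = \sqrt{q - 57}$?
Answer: $- \frac{17898}{1281353623} - \frac{i \sqrt{7}}{2562707246} \approx -1.3968 \cdot 10^{-5} - 1.0324 \cdot 10^{-9} i$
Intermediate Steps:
$R = -29$ ($R = -4 - 25 = -29$)
$U{\left(q \right)} = \sqrt{-57 + q}$
$\frac{1}{U{\left(\frac{R}{f{\left(-1 \right)}} \right)} - 71592} = \frac{1}{\sqrt{-57 - \frac{29}{-1}} - 71592} = \frac{1}{\sqrt{-57 - -29} - 71592} = \frac{1}{\sqrt{-57 + 29} - 71592} = \frac{1}{\sqrt{-28} - 71592} = \frac{1}{2 i \sqrt{7} - 71592} = \frac{1}{-71592 + 2 i \sqrt{7}}$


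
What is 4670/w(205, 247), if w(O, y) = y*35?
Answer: 934/1729 ≈ 0.54020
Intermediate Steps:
w(O, y) = 35*y
4670/w(205, 247) = 4670/((35*247)) = 4670/8645 = 4670*(1/8645) = 934/1729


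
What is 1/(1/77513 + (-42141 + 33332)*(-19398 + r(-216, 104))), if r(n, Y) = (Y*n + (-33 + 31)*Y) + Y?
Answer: 77513/28654889105423 ≈ 2.7051e-9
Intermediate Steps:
r(n, Y) = -Y + Y*n (r(n, Y) = (Y*n - 2*Y) + Y = (-2*Y + Y*n) + Y = -Y + Y*n)
1/(1/77513 + (-42141 + 33332)*(-19398 + r(-216, 104))) = 1/(1/77513 + (-42141 + 33332)*(-19398 + 104*(-1 - 216))) = 1/(1/77513 - 8809*(-19398 + 104*(-217))) = 1/(1/77513 - 8809*(-19398 - 22568)) = 1/(1/77513 - 8809*(-41966)) = 1/(1/77513 + 369678494) = 1/(28654889105423/77513) = 77513/28654889105423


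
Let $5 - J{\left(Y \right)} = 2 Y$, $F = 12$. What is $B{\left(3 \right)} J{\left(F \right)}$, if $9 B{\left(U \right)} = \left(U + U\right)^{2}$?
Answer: $-76$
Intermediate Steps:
$J{\left(Y \right)} = 5 - 2 Y$
$B{\left(U \right)} = \frac{4 U^{2}}{9}$ ($B{\left(U \right)} = \frac{\left(U + U\right)^{2}}{9} = \frac{\left(2 U\right)^{2}}{9} = \frac{4 U^{2}}{9}$)
$B{\left(3 \right)} J{\left(F \right)} = \frac{4 \cdot 3^{2}}{9} \left(5 - 24\right) = \frac{4}{9} \cdot 9 \left(5 - 24\right) = 4 \left(-19\right) = -76$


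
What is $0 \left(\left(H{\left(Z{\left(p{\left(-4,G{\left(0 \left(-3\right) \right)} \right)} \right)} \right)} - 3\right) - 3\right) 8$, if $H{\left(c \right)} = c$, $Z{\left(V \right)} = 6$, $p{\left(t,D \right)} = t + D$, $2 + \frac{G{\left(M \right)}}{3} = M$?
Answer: $0$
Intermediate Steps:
$G{\left(M \right)} = -6 + 3 M$
$p{\left(t,D \right)} = D + t$
$0 \left(\left(H{\left(Z{\left(p{\left(-4,G{\left(0 \left(-3\right) \right)} \right)} \right)} \right)} - 3\right) - 3\right) 8 = 0 \left(\left(6 - 3\right) - 3\right) 8 = 0 \left(3 - 3\right) 8 = 0 \cdot 0 \cdot 8 = 0 \cdot 8 = 0$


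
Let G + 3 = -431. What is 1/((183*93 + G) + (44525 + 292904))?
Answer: 1/354014 ≈ 2.8247e-6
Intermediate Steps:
G = -434 (G = -3 - 431 = -434)
1/((183*93 + G) + (44525 + 292904)) = 1/((183*93 - 434) + (44525 + 292904)) = 1/((17019 - 434) + 337429) = 1/(16585 + 337429) = 1/354014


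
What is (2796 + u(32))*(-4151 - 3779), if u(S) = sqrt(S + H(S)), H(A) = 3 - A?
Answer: -22172280 - 7930*sqrt(3) ≈ -2.2186e+7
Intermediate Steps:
u(S) = sqrt(3) (u(S) = sqrt(S + (3 - S)) = sqrt(3))
(2796 + u(32))*(-4151 - 3779) = (2796 + sqrt(3))*(-4151 - 3779) = (2796 + sqrt(3))*(-7930) = -22172280 - 7930*sqrt(3)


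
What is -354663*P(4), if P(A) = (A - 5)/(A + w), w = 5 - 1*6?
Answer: 118221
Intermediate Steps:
w = -1 (w = 5 - 6 = -1)
P(A) = (-5 + A)/(-1 + A) (P(A) = (A - 5)/(A - 1) = (-5 + A)/(-1 + A))
-354663*P(4) = -354663*(-5 + 4)/(-1 + 4) = -354663*(-1)/3 = -118221*(-1) = -354663*(-⅓) = 118221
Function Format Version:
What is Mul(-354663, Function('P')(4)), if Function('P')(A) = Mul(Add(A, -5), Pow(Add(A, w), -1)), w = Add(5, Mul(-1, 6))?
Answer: 118221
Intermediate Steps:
w = -1 (w = Add(5, -6) = -1)
Function('P')(A) = Mul(Pow(Add(-1, A), -1), Add(-5, A)) (Function('P')(A) = Mul(Add(A, -5), Pow(Add(A, -1), -1)) = Mul(Add(-5, A), Pow(Add(-1, A), -1)) = Mul(Pow(Add(-1, A), -1), Add(-5, A)))
Mul(-354663, Function('P')(4)) = Mul(-354663, Mul(Pow(Add(-1, 4), -1), Add(-5, 4))) = Mul(-354663, Mul(Pow(3, -1), -1)) = Mul(-354663, Mul(Rational(1, 3), -1)) = Mul(-354663, Rational(-1, 3)) = 118221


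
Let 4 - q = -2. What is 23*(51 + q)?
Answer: 1311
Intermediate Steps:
q = 6 (q = 4 - 1*(-2) = 4 + 2 = 6)
23*(51 + q) = 23*(51 + 6) = 23*57 = 1311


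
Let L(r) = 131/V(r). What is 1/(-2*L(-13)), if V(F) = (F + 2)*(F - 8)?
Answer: -231/262 ≈ -0.88168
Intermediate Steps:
V(F) = (-8 + F)*(2 + F) (V(F) = (2 + F)*(-8 + F) = (-8 + F)*(2 + F))
L(r) = 131/(-16 + r² - 6*r)
1/(-2*L(-13)) = 1/(-262/(-16 + (-13)² - 6*(-13))) = 1/(-262/(-16 + 169 + 78)) = 1/(-262/231) = -231/262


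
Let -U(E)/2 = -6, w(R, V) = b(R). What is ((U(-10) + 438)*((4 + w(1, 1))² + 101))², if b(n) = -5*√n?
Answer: 2106810000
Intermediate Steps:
w(R, V) = -5*√R
U(E) = 12 (U(E) = -2*(-6) = 12)
((U(-10) + 438)*((4 + w(1, 1))² + 101))² = ((12 + 438)*((4 - 5*√1)² + 101))² = (450*((4 - 5*1)² + 101))² = (450*((4 - 5)² + 101))² = (450*((-1)² + 101))² = (450*(1 + 101))² = (450*102)² = 45900² = 2106810000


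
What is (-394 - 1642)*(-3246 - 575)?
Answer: 7779556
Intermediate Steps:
(-394 - 1642)*(-3246 - 575) = -2036*(-3821) = 7779556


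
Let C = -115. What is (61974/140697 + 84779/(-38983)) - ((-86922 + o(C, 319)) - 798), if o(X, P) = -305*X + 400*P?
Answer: -45680225882414/609421239 ≈ -74957.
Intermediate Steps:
(61974/140697 + 84779/(-38983)) - ((-86922 + o(C, 319)) - 798) = (61974/140697 + 84779/(-38983)) - ((-86922 + (-305*(-115) + 400*319)) - 798) = (61974*(1/140697) + 84779*(-1/38983)) - ((-86922 + (35075 + 127600)) - 798) = (6886/15633 - 84779/38983) - ((-86922 + 162675) - 798) = -1056913169/609421239 - (75753 - 798) = -1056913169/609421239 - 1*74955 = -1056913169/609421239 - 74955 = -45680225882414/609421239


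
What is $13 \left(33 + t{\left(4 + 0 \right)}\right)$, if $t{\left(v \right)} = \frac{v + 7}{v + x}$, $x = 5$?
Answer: $\frac{4004}{9} \approx 444.89$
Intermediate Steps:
$t{\left(v \right)} = \frac{7 + v}{5 + v}$ ($t{\left(v \right)} = \frac{v + 7}{v + 5} = \frac{7 + v}{5 + v}$)
$13 \left(33 + t{\left(4 + 0 \right)}\right) = 13 \left(33 + \frac{7 + \left(4 + 0\right)}{5 + \left(4 + 0\right)}\right) = 13 \left(33 + \frac{7 + 4}{5 + 4}\right) = 13 \left(33 + \frac{1}{9} \cdot 11\right) = 13 \left(33 + \frac{11}{9}\right) = 13 \cdot \frac{308}{9} = \frac{4004}{9}$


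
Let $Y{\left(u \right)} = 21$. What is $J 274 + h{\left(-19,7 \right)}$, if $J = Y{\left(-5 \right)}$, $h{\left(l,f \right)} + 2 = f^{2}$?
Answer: $5801$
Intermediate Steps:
$h{\left(l,f \right)} = -2 + f^{2}$
$J = 21$
$J 274 + h{\left(-19,7 \right)} = 21 \cdot 274 - \left(2 - 7^{2}\right) = 5754 + \left(-2 + 49\right) = 5754 + 47 = 5801$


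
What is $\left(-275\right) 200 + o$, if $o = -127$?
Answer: $-55127$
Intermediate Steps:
$\left(-275\right) 200 + o = \left(-275\right) 200 - 127 = -55000 - 127 = -55127$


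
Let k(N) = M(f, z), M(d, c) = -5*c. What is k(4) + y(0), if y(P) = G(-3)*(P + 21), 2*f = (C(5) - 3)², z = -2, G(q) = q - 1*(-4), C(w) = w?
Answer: 31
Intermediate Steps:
G(q) = 4 + q (G(q) = q + 4 = 4 + q)
f = 2 (f = (5 - 3)²/2 = (½)*2² = (½)*4 = 2)
y(P) = 21 + P (y(P) = (4 - 3)*(P + 21) = 1*(21 + P) = 21 + P)
k(N) = 10 (k(N) = -5*(-2) = 10)
k(4) + y(0) = 10 + (21 + 0) = 10 + 21 = 31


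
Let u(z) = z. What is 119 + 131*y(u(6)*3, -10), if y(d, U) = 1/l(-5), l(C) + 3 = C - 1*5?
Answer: 1416/13 ≈ 108.92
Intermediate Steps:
l(C) = -8 + C (l(C) = -3 + (C - 1*5) = -3 + (C - 5) = -3 + (-5 + C) = -8 + C)
y(d, U) = -1/13 (y(d, U) = 1/(-8 - 5) = 1/(-13) = -1/13)
119 + 131*y(u(6)*3, -10) = 119 + 131*(-1/13) = 119 - 131/13 = 1416/13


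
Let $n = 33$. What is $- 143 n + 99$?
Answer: $-4620$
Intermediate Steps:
$- 143 n + 99 = \left(-143\right) 33 + 99 = -4719 + 99 = -4620$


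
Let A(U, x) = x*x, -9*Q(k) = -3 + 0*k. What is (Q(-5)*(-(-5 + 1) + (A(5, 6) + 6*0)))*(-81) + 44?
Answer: -1036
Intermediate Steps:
Q(k) = ⅓ (Q(k) = -(-3 + 0*k)/9 = -(-3 + 0)/9 = -⅑*(-3) = ⅓)
A(U, x) = x²
(Q(-5)*(-(-5 + 1) + (A(5, 6) + 6*0)))*(-81) + 44 = ((-(-5 + 1) + (6² + 6*0))/3)*(-81) + 44 = ((-1*(-4) + (36 + 0))/3)*(-81) + 44 = ((4 + 36)/3)*(-81) + 44 = ((⅓)*40)*(-81) + 44 = (40/3)*(-81) + 44 = -1080 + 44 = -1036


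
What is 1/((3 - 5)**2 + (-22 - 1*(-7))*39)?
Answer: -1/581 ≈ -0.0017212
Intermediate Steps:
1/((3 - 5)**2 + (-22 - 1*(-7))*39) = 1/((-2)**2 + (-22 + 7)*39) = 1/(4 - 15*39) = 1/(4 - 585) = 1/(-581) = -1/581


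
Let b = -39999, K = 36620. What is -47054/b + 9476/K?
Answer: 525537001/366190845 ≈ 1.4351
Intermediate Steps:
-47054/b + 9476/K = -47054/(-39999) + 9476/36620 = -47054*(-1/39999) + 9476*(1/36620) = 47054/39999 + 2369/9155 = 525537001/366190845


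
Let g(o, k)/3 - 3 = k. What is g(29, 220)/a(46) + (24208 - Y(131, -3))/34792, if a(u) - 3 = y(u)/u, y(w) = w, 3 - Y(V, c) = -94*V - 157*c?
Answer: 1457831/8698 ≈ 167.61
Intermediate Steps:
Y(V, c) = 3 + 94*V + 157*c (Y(V, c) = 3 - (-94*V - 157*c) = 3 - (-157*c - 94*V) = 3 + (94*V + 157*c) = 3 + 94*V + 157*c)
g(o, k) = 9 + 3*k
a(u) = 4 (a(u) = 3 + u/u = 3 + 1 = 4)
g(29, 220)/a(46) + (24208 - Y(131, -3))/34792 = (9 + 3*220)/4 + (24208 - (3 + 94*131 + 157*(-3)))/34792 = (9 + 660)*(¼) + (24208 - (3 + 12314 - 471))*(1/34792) = 669*(¼) + (24208 - 1*11846)*(1/34792) = 669/4 + (24208 - 11846)*(1/34792) = 669/4 + 12362*(1/34792) = 669/4 + 6181/17396 = 1457831/8698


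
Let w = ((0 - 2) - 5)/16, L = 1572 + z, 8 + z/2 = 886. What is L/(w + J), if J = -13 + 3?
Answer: -53248/167 ≈ -318.85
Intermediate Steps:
z = 1756 (z = -16 + 2*886 = -16 + 1772 = 1756)
L = 3328 (L = 1572 + 1756 = 3328)
J = -10
w = -7/16 (w = (-2 - 5)*(1/16) = -7*1/16 = -7/16 ≈ -0.43750)
L/(w + J) = 3328/(-7/16 - 10) = 3328/(-167/16) = 3328*(-16/167) = -53248/167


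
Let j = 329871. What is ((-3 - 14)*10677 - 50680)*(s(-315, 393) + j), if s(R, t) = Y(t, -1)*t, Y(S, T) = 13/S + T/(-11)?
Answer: -842641047113/11 ≈ -7.6604e+10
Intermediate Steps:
Y(S, T) = 13/S - T/11 (Y(S, T) = 13/S + T*(-1/11) = 13/S - T/11)
s(R, t) = t*(1/11 + 13/t) (s(R, t) = (13/t - 1/11*(-1))*t = (13/t + 1/11)*t = (1/11 + 13/t)*t = t*(1/11 + 13/t))
((-3 - 14)*10677 - 50680)*(s(-315, 393) + j) = ((-3 - 14)*10677 - 50680)*((13 + (1/11)*393) + 329871) = (-17*10677 - 50680)*((13 + 393/11) + 329871) = (-181509 - 50680)*(536/11 + 329871) = -232189*3629117/11 = -842641047113/11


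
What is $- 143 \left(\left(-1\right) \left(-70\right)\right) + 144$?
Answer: $-9866$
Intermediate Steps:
$- 143 \left(\left(-1\right) \left(-70\right)\right) + 144 = \left(-143\right) 70 + 144 = -10010 + 144 = -9866$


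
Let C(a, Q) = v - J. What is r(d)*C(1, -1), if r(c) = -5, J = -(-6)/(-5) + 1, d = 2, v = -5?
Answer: 24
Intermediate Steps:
J = -⅕ (J = -(-6)*(-1)/5 + 1 = -3*⅖ + 1 = -6/5 + 1 = -⅕ ≈ -0.20000)
C(a, Q) = -24/5 (C(a, Q) = -5 - 1*(-⅕) = -5 + ⅕ = -24/5)
r(d)*C(1, -1) = -5*(-24/5) = 24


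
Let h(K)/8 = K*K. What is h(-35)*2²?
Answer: 39200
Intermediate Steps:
h(K) = 8*K² (h(K) = 8*(K*K) = 8*K²)
h(-35)*2² = (8*(-35)²)*2² = (8*1225)*4 = 9800*4 = 39200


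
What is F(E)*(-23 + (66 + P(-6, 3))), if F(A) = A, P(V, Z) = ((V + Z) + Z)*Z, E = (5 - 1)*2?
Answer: 344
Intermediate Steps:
E = 8 (E = 4*2 = 8)
P(V, Z) = Z*(V + 2*Z) (P(V, Z) = (V + 2*Z)*Z = Z*(V + 2*Z))
F(E)*(-23 + (66 + P(-6, 3))) = 8*(-23 + (66 + 3*(-6 + 2*3))) = 8*(-23 + (66 + 3*(-6 + 6))) = 8*(-23 + (66 + 3*0)) = 8*(-23 + (66 + 0)) = 8*(-23 + 66) = 8*43 = 344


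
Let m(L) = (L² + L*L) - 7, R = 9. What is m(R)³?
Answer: 3723875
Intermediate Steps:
m(L) = -7 + 2*L² (m(L) = (L² + L²) - 7 = 2*L² - 7 = -7 + 2*L²)
m(R)³ = (-7 + 2*9²)³ = (-7 + 2*81)³ = (-7 + 162)³ = 155³ = 3723875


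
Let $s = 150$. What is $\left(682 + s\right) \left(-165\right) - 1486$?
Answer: $-138766$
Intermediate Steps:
$\left(682 + s\right) \left(-165\right) - 1486 = \left(682 + 150\right) \left(-165\right) - 1486 = 832 \left(-165\right) - 1486 = -137280 - 1486 = -138766$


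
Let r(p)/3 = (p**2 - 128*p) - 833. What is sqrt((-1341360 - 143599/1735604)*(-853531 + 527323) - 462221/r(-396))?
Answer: sqrt(31668163530488200472839231517685759)/269024260713 ≈ 6.6149e+5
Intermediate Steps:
r(p) = -2499 - 384*p + 3*p**2 (r(p) = 3*((p**2 - 128*p) - 833) = 3*(-833 + p**2 - 128*p) = -2499 - 384*p + 3*p**2)
sqrt((-1341360 - 143599/1735604)*(-853531 + 527323) - 462221/r(-396)) = sqrt((-1341360 - 143599/1735604)*(-853531 + 527323) - 462221/(-2499 - 384*(-396) + 3*(-396)**2)) = sqrt((-1341360 - 143599*1/1735604)*(-326208) - 462221/(-2499 + 152064 + 3*156816)) = sqrt((-1341360 - 143599/1735604)*(-326208) - 462221/(-2499 + 152064 + 470448)) = sqrt(-2328069925039/1735604*(-326208) - 462221/620013) = sqrt(189858758526780528/433901 - 462221*1/620013) = sqrt(189858758526780528/433901 - 462221/620013) = sqrt(117714898450264217352743/269024260713) = sqrt(31668163530488200472839231517685759)/269024260713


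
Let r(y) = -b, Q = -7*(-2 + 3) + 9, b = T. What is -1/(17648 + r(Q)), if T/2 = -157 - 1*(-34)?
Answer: -1/17894 ≈ -5.5885e-5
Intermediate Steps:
T = -246 (T = 2*(-157 - 1*(-34)) = 2*(-157 + 34) = 2*(-123) = -246)
b = -246
Q = 2 (Q = -7*1 + 9 = -7 + 9 = 2)
r(y) = 246 (r(y) = -1*(-246) = 246)
-1/(17648 + r(Q)) = -1/(17648 + 246) = -1/17894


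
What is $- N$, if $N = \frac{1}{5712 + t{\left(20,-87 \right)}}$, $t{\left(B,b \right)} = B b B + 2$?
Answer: $\frac{1}{29086} \approx 3.4381 \cdot 10^{-5}$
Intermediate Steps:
$t{\left(B,b \right)} = 2 + b B^{2}$ ($t{\left(B,b \right)} = b B^{2} + 2 = 2 + b B^{2}$)
$N = - \frac{1}{29086}$ ($N = \frac{1}{5712 + \left(2 - 87 \cdot 20^{2}\right)} = \frac{1}{5712 + \left(2 - 34800\right)} = \frac{1}{5712 - 34798} = \frac{1}{-29086} = - \frac{1}{29086} \approx -3.4381 \cdot 10^{-5}$)
$- N = \left(-1\right) \left(- \frac{1}{29086}\right) = \frac{1}{29086}$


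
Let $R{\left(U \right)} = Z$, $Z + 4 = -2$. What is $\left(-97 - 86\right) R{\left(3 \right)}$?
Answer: $1098$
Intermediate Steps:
$Z = -6$ ($Z = -4 - 2 = -6$)
$R{\left(U \right)} = -6$
$\left(-97 - 86\right) R{\left(3 \right)} = \left(-97 - 86\right) \left(-6\right) = \left(-183\right) \left(-6\right) = 1098$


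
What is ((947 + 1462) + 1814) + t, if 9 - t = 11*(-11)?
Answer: 4353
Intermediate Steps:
t = 130 (t = 9 - 11*(-11) = 9 - 1*(-121) = 9 + 121 = 130)
((947 + 1462) + 1814) + t = ((947 + 1462) + 1814) + 130 = (2409 + 1814) + 130 = 4223 + 130 = 4353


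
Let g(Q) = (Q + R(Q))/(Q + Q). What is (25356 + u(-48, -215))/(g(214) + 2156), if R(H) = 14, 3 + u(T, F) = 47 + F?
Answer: 2694795/230749 ≈ 11.678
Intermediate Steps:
u(T, F) = 44 + F (u(T, F) = -3 + (47 + F) = 44 + F)
g(Q) = (14 + Q)/(2*Q) (g(Q) = (Q + 14)/(Q + Q) = (14 + Q)/((2*Q)) = (14 + Q)*(1/(2*Q)) = (14 + Q)/(2*Q))
(25356 + u(-48, -215))/(g(214) + 2156) = (25356 + (44 - 215))/((½)*(14 + 214)/214 + 2156) = (25356 - 171)/((½)*(1/214)*228 + 2156) = 25185/(57/107 + 2156) = 25185/(230749/107) = 25185*(107/230749) = 2694795/230749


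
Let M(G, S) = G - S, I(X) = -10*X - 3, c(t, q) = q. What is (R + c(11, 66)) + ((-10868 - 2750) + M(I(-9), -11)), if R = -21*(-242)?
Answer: -8372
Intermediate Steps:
I(X) = -3 - 10*X
R = 5082
(R + c(11, 66)) + ((-10868 - 2750) + M(I(-9), -11)) = (5082 + 66) + ((-10868 - 2750) + ((-3 - 10*(-9)) - 1*(-11))) = 5148 + (-13618 + ((-3 + 90) + 11)) = 5148 + (-13618 + (87 + 11)) = 5148 + (-13618 + 98) = 5148 - 13520 = -8372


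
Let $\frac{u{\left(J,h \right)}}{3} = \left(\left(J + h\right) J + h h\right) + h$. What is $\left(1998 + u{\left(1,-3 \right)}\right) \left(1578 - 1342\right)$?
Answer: $474360$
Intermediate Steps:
$u{\left(J,h \right)} = 3 h + 3 h^{2} + 3 J \left(J + h\right)$ ($u{\left(J,h \right)} = 3 \left(\left(\left(J + h\right) J + h h\right) + h\right) = 3 \left(\left(J \left(J + h\right) + h^{2}\right) + h\right) = 3 \left(\left(h^{2} + J \left(J + h\right)\right) + h\right) = 3 \left(h + h^{2} + J \left(J + h\right)\right) = 3 h + 3 h^{2} + 3 J \left(J + h\right)$)
$\left(1998 + u{\left(1,-3 \right)}\right) \left(1578 - 1342\right) = \left(1998 + \left(3 \left(-3\right) + 3 \cdot 1^{2} + 3 \left(-3\right)^{2} + 3 \cdot 1 \left(-3\right)\right)\right) \left(1578 - 1342\right) = \left(1998 + \left(-9 + 3 \cdot 1 + 3 \cdot 9 - 9\right)\right) 236 = \left(1998 + \left(-9 + 3 + 27 - 9\right)\right) 236 = \left(1998 + 12\right) 236 = 2010 \cdot 236 = 474360$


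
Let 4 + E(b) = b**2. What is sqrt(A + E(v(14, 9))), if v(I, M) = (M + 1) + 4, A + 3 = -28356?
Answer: I*sqrt(28167) ≈ 167.83*I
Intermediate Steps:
A = -28359 (A = -3 - 28356 = -28359)
v(I, M) = 5 + M (v(I, M) = (1 + M) + 4 = 5 + M)
E(b) = -4 + b**2
sqrt(A + E(v(14, 9))) = sqrt(-28359 + (-4 + (5 + 9)**2)) = sqrt(-28359 + (-4 + 14**2)) = sqrt(-28359 + (-4 + 196)) = sqrt(-28359 + 192) = sqrt(-28167) = I*sqrt(28167)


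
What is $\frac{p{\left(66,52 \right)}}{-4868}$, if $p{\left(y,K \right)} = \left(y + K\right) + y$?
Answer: $- \frac{46}{1217} \approx -0.037798$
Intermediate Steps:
$p{\left(y,K \right)} = K + 2 y$ ($p{\left(y,K \right)} = \left(K + y\right) + y = K + 2 y$)
$\frac{p{\left(66,52 \right)}}{-4868} = \frac{52 + 2 \cdot 66}{-4868} = \left(52 + 132\right) \left(- \frac{1}{4868}\right) = 184 \left(- \frac{1}{4868}\right) = - \frac{46}{1217}$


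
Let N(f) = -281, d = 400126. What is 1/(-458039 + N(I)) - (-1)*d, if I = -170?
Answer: 183385748319/458320 ≈ 4.0013e+5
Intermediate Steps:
1/(-458039 + N(I)) - (-1)*d = 1/(-458039 - 281) - (-1)*400126 = 1/(-458320) - 1*(-400126) = -1/458320 + 400126 = 183385748319/458320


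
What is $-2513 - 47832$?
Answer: $-50345$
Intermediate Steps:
$-2513 - 47832 = -50345$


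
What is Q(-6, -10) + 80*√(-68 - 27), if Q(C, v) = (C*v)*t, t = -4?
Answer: -240 + 80*I*√95 ≈ -240.0 + 779.74*I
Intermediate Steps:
Q(C, v) = -4*C*v (Q(C, v) = (C*v)*(-4) = -4*C*v)
Q(-6, -10) + 80*√(-68 - 27) = -4*(-6)*(-10) + 80*√(-68 - 27) = -240 + 80*√(-95) = -240 + 80*(I*√95) = -240 + 80*I*√95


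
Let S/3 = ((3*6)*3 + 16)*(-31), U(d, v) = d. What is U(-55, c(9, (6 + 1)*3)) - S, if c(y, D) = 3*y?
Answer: 6455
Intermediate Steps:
S = -6510 (S = 3*(((3*6)*3 + 16)*(-31)) = 3*((18*3 + 16)*(-31)) = 3*((54 + 16)*(-31)) = 3*(70*(-31)) = 3*(-2170) = -6510)
U(-55, c(9, (6 + 1)*3)) - S = -55 - 1*(-6510) = -55 + 6510 = 6455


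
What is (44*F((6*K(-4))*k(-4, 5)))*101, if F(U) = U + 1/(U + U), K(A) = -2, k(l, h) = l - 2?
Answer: 11519959/36 ≈ 3.2000e+5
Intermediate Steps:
k(l, h) = -2 + l
F(U) = U + 1/(2*U)
(44*F((6*K(-4))*k(-4, 5)))*101 = (44*((6*(-2))*(-2 - 4) + 1/(2*(((6*(-2))*(-2 - 4))))))*101 = (44*(-12*(-6) + 1/(2*((-12*(-6))))))*101 = (44*(72 + (½)/72))*101 = (44*(72 + (½)*(1/72)))*101 = (44*(72 + 1/144))*101 = (44*(10369/144))*101 = (114059/36)*101 = 11519959/36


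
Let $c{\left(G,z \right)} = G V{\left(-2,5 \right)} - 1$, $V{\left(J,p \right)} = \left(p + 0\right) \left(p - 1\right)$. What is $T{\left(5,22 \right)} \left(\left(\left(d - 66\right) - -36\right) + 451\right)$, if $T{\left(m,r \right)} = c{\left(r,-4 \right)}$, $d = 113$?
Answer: $234426$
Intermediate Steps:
$V{\left(J,p \right)} = p \left(-1 + p\right)$
$c{\left(G,z \right)} = -1 + 20 G$ ($c{\left(G,z \right)} = G 5 \left(-1 + 5\right) - 1 = G 5 \cdot 4 - 1 = G 20 - 1 = 20 G - 1 = -1 + 20 G$)
$T{\left(m,r \right)} = -1 + 20 r$
$T{\left(5,22 \right)} \left(\left(\left(d - 66\right) - -36\right) + 451\right) = \left(-1 + 20 \cdot 22\right) \left(\left(\left(113 - 66\right) - -36\right) + 451\right) = \left(-1 + 440\right) \left(\left(47 + 36\right) + 451\right) = 439 \left(83 + 451\right) = 439 \cdot 534 = 234426$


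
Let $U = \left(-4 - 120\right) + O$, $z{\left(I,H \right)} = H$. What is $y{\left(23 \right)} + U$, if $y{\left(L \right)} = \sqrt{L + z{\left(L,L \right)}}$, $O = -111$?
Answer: $-235 + \sqrt{46} \approx -228.22$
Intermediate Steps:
$y{\left(L \right)} = \sqrt{2} \sqrt{L}$ ($y{\left(L \right)} = \sqrt{L + L} = \sqrt{2 L} = \sqrt{2} \sqrt{L}$)
$U = -235$ ($U = \left(-4 - 120\right) - 111 = -124 - 111 = -235$)
$y{\left(23 \right)} + U = \sqrt{2} \sqrt{23} - 235 = \sqrt{46} - 235 = -235 + \sqrt{46}$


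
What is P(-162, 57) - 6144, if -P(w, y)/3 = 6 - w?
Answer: -6648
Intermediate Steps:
P(w, y) = -18 + 3*w (P(w, y) = -3*(6 - w) = -18 + 3*w)
P(-162, 57) - 6144 = (-18 + 3*(-162)) - 6144 = (-18 - 486) - 6144 = -504 - 6144 = -6648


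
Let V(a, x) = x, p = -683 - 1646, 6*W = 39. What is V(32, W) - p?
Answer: 4671/2 ≈ 2335.5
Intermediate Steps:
W = 13/2 (W = (⅙)*39 = 13/2 ≈ 6.5000)
p = -2329
V(32, W) - p = 13/2 - 1*(-2329) = 13/2 + 2329 = 4671/2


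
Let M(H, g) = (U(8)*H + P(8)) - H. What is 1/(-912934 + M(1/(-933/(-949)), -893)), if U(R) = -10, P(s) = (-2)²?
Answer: -933/851774129 ≈ -1.0954e-6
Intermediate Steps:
P(s) = 4
M(H, g) = 4 - 11*H (M(H, g) = (-10*H + 4) - H = (4 - 10*H) - H = 4 - 11*H)
1/(-912934 + M(1/(-933/(-949)), -893)) = 1/(-912934 + (4 - 11/((-933/(-949))))) = 1/(-912934 + (4 - 11/((-933*(-1/949))))) = 1/(-912934 + (4 - 11/933/949)) = 1/(-912934 + (4 - 11*949/933)) = 1/(-912934 + (4 - 10439/933)) = 1/(-912934 - 6707/933) = 1/(-851774129/933) = -933/851774129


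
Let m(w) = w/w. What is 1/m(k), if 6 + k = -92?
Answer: 1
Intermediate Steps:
k = -98 (k = -6 - 92 = -98)
m(w) = 1
1/m(k) = 1/1 = 1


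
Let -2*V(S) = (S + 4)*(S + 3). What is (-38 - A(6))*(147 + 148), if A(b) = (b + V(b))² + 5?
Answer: -461380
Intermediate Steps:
V(S) = -(3 + S)*(4 + S)/2 (V(S) = -(S + 4)*(S + 3)/2 = -(4 + S)*(3 + S)/2 = -(3 + S)*(4 + S)/2)
A(b) = 5 + (-6 - 5*b/2 - b²/2)² (A(b) = (b + (-6 - 7*b/2 - b²/2))² + 5 = (-6 - 5*b/2 - b²/2)² + 5 = 5 + (-6 - 5*b/2 - b²/2)²)
(-38 - A(6))*(147 + 148) = (-38 - (5 + (12 + 6² + 5*6)²/4))*(147 + 148) = (-38 - (5 + (12 + 36 + 30)²/4))*295 = (-38 - (5 + (¼)*78²))*295 = (-38 - (5 + (¼)*6084))*295 = (-38 - (5 + 1521))*295 = (-38 - 1*1526)*295 = (-38 - 1526)*295 = -1564*295 = -461380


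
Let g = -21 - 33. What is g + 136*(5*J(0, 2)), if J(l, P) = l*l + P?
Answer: 1306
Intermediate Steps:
g = -54
J(l, P) = P + l**2 (J(l, P) = l**2 + P = P + l**2)
g + 136*(5*J(0, 2)) = -54 + 136*(5*(2 + 0**2)) = -54 + 136*(5*(2 + 0)) = -54 + 136*(5*2) = -54 + 136*10 = -54 + 1360 = 1306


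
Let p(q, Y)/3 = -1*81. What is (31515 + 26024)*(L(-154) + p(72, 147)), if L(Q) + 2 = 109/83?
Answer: -1163783814/83 ≈ -1.4021e+7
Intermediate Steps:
L(Q) = -57/83 (L(Q) = -2 + 109/83 = -57/83)
p(q, Y) = -243 (p(q, Y) = 3*(-1*81) = 3*(-81) = -243)
(31515 + 26024)*(L(-154) + p(72, 147)) = (31515 + 26024)*(-57/83 - 243) = 57539*(-20226/83) = -1163783814/83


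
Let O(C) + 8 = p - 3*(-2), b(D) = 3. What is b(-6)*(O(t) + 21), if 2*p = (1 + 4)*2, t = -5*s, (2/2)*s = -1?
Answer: 72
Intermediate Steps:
s = -1
t = 5 (t = -5*(-1) = 5)
p = 5 (p = ((1 + 4)*2)/2 = (5*2)/2 = (½)*10 = 5)
O(C) = 3 (O(C) = -8 + (5 - 3*(-2)) = -8 + (5 + 6) = -8 + 11 = 3)
b(-6)*(O(t) + 21) = 3*(3 + 21) = 3*24 = 72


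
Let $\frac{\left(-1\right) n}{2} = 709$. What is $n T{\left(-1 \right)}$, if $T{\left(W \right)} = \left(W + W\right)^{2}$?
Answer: $-5672$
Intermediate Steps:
$n = -1418$ ($n = \left(-2\right) 709 = -1418$)
$T{\left(W \right)} = 4 W^{2}$ ($T{\left(W \right)} = \left(2 W\right)^{2} = 4 W^{2}$)
$n T{\left(-1 \right)} = - 1418 \cdot 4 \left(-1\right)^{2} = - 1418 \cdot 4 \cdot 1 = \left(-1418\right) 4 = -5672$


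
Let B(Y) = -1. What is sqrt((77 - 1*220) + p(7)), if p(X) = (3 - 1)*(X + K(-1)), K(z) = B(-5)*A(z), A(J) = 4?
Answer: I*sqrt(137) ≈ 11.705*I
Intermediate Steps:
K(z) = -4 (K(z) = -1*4 = -4)
p(X) = -8 + 2*X (p(X) = (3 - 1)*(X - 4) = 2*(-4 + X) = -8 + 2*X)
sqrt((77 - 1*220) + p(7)) = sqrt((77 - 1*220) + (-8 + 2*7)) = sqrt((77 - 220) + (-8 + 14)) = sqrt(-143 + 6) = sqrt(-137) = I*sqrt(137)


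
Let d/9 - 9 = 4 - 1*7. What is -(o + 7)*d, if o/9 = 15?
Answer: -7668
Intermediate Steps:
d = 54 (d = 81 + 9*(4 - 1*7) = 81 + 9*(4 - 7) = 81 + 9*(-3) = 81 - 27 = 54)
o = 135 (o = 9*15 = 135)
-(o + 7)*d = -(135 + 7)*54 = -142*54 = -1*7668 = -7668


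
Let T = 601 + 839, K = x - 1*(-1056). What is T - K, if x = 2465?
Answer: -2081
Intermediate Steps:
K = 3521 (K = 2465 - 1*(-1056) = 2465 + 1056 = 3521)
T = 1440
T - K = 1440 - 1*3521 = 1440 - 3521 = -2081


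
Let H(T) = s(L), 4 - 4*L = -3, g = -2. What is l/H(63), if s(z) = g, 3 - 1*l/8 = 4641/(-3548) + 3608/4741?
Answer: -5424091/382297 ≈ -14.188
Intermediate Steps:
l = 10848182/382297 (l = 24 - 8*(4641/(-3548) + 3608/4741) = 24 - 8*(4641*(-1/3548) + 3608*(1/4741)) = 24 - 8*(-4641/3548 + 328/431) = 24 - 8*(-836527/1529188) = 24 + 1673054/382297 = 10848182/382297 ≈ 28.376)
L = 7/4 (L = 1 - ¼*(-3) = 1 + ¾ = 7/4 ≈ 1.7500)
s(z) = -2
H(T) = -2
l/H(63) = (10848182/382297)/(-2) = (10848182/382297)*(-½) = -5424091/382297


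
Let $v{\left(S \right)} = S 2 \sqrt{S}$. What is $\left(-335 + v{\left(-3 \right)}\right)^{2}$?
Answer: $112117 + 4020 i \sqrt{3} \approx 1.1212 \cdot 10^{5} + 6962.8 i$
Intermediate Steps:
$v{\left(S \right)} = 2 S^{\frac{3}{2}}$ ($v{\left(S \right)} = 2 S \sqrt{S} = 2 S^{\frac{3}{2}}$)
$\left(-335 + v{\left(-3 \right)}\right)^{2} = \left(-335 + 2 \left(-3\right)^{\frac{3}{2}}\right)^{2} = \left(-335 + 2 \left(- 3 i \sqrt{3}\right)\right)^{2} = \left(-335 - 6 i \sqrt{3}\right)^{2}$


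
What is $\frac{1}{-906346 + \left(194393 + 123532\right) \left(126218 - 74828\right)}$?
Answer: $\frac{1}{16337259404} \approx 6.121 \cdot 10^{-11}$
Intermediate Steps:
$\frac{1}{-906346 + \left(194393 + 123532\right) \left(126218 - 74828\right)} = \frac{1}{-906346 + 317925 \cdot 51390} = \frac{1}{-906346 + 16338165750} = \frac{1}{16337259404}$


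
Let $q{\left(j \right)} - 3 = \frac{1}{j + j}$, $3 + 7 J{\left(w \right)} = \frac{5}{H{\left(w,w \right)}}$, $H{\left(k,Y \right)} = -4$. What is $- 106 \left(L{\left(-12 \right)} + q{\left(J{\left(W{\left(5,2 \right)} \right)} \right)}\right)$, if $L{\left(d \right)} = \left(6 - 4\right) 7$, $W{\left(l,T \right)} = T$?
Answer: $- \frac{29150}{17} \approx -1714.7$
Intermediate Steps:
$J{\left(w \right)} = - \frac{17}{28}$ ($J{\left(w \right)} = - \frac{3}{7} + \frac{5 \frac{1}{-4}}{7} = - \frac{3}{7} + \frac{5 \left(- \frac{1}{4}\right)}{7} = - \frac{3}{7} + \frac{1}{7} \left(- \frac{5}{4}\right) = - \frac{3}{7} - \frac{5}{28} = - \frac{17}{28}$)
$q{\left(j \right)} = 3 + \frac{1}{2 j}$ ($q{\left(j \right)} = 3 + \frac{1}{j + j} = 3 + \frac{1}{2 j}$)
$L{\left(d \right)} = 14$ ($L{\left(d \right)} = \left(6 - 4\right) 7 = 2 \cdot 7 = 14$)
$- 106 \left(L{\left(-12 \right)} + q{\left(J{\left(W{\left(5,2 \right)} \right)} \right)}\right) = - 106 \left(14 + \left(3 + \frac{1}{2 \left(- \frac{17}{28}\right)}\right)\right) = - 106 \left(14 + \left(3 + \frac{1}{2} \left(- \frac{28}{17}\right)\right)\right) = - 106 \left(14 + \left(3 - \frac{14}{17}\right)\right) = - 106 \left(14 + \frac{37}{17}\right) = \left(-106\right) \frac{275}{17} = - \frac{29150}{17}$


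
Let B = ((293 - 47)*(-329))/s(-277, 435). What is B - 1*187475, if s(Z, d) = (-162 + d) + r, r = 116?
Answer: -73008709/389 ≈ -1.8768e+5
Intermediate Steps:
s(Z, d) = -46 + d (s(Z, d) = (-162 + d) + 116 = -46 + d)
B = -80934/389 (B = ((293 - 47)*(-329))/(-46 + 435) = (246*(-329))/389 = -80934*1/389 = -80934/389 ≈ -208.06)
B - 1*187475 = -80934/389 - 1*187475 = -80934/389 - 187475 = -73008709/389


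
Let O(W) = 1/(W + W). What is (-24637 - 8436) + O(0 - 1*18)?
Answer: -1190629/36 ≈ -33073.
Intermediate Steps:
O(W) = 1/(2*W)
(-24637 - 8436) + O(0 - 1*18) = (-24637 - 8436) + 1/(2*(0 - 1*18)) = -33073 + 1/(2*(0 - 18)) = -33073 + (½)/(-18) = -33073 + (½)*(-1/18) = -33073 - 1/36 = -1190629/36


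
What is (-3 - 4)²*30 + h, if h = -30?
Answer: 1440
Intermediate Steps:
(-3 - 4)²*30 + h = (-3 - 4)²*30 - 30 = (-7)²*30 - 30 = 49*30 - 30 = 1470 - 30 = 1440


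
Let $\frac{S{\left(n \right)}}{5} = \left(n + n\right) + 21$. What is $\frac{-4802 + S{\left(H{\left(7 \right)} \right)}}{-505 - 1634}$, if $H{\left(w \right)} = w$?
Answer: $\frac{4627}{2139} \approx 2.1632$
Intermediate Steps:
$S{\left(n \right)} = 105 + 10 n$ ($S{\left(n \right)} = 5 \left(\left(n + n\right) + 21\right) = 5 \left(2 n + 21\right) = 5 \left(21 + 2 n\right) = 105 + 10 n$)
$\frac{-4802 + S{\left(H{\left(7 \right)} \right)}}{-505 - 1634} = \frac{-4802 + \left(105 + 10 \cdot 7\right)}{-505 - 1634} = \frac{-4802 + \left(105 + 70\right)}{-2139} = \left(-4802 + 175\right) \left(- \frac{1}{2139}\right) = \left(-4627\right) \left(- \frac{1}{2139}\right) = \frac{4627}{2139}$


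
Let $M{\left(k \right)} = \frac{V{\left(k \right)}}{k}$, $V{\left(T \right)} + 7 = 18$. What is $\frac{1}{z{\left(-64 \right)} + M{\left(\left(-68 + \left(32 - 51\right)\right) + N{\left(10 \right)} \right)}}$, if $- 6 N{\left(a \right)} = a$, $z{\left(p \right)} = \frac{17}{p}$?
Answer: $- \frac{8512}{3317} \approx -2.5662$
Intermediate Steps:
$V{\left(T \right)} = 11$ ($V{\left(T \right)} = -7 + 18 = 11$)
$N{\left(a \right)} = - \frac{a}{6}$
$M{\left(k \right)} = \frac{11}{k}$
$\frac{1}{z{\left(-64 \right)} + M{\left(\left(-68 + \left(32 - 51\right)\right) + N{\left(10 \right)} \right)}} = \frac{1}{\frac{17}{-64} + \frac{11}{\left(-68 + \left(32 - 51\right)\right) - \frac{5}{3}}} = \frac{1}{17 \left(- \frac{1}{64}\right) + \frac{11}{\left(-68 - 19\right) - \frac{5}{3}}} = \frac{1}{- \frac{17}{64} + \frac{11}{-87 - \frac{5}{3}}} = \frac{1}{- \frac{17}{64} + \frac{11}{- \frac{266}{3}}} = \frac{1}{- \frac{17}{64} + 11 \left(- \frac{3}{266}\right)} = \frac{1}{- \frac{17}{64} - \frac{33}{266}} = \frac{1}{- \frac{3317}{8512}} = - \frac{8512}{3317}$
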